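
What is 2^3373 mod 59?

40

3373 in binary is 110100101101, i.e. 3373 = 2048 + 1024 + 256 + 32 + 8 + 4 + 1.
2^1 ≡ 2 (mod 59)
2^2 ≡ 2^2 = 4 (mod 59)
2^4 ≡ 4^2 = 16 (mod 59)
2^8 ≡ 16^2 = 256 ≡ 20 (mod 59)
2^16 ≡ 20^2 = 400 ≡ 46 (mod 59)
2^32 ≡ 46^2 = 2116 ≡ 51 (mod 59)
2^64 ≡ 51^2 = 2601 ≡ 5 (mod 59)
2^128 ≡ 5^2 = 25 (mod 59)
2^256 ≡ 25^2 = 625 ≡ 35 (mod 59)
2^512 ≡ 35^2 = 1225 ≡ 45 (mod 59)
2^1024 ≡ 45^2 = 2025 ≡ 19 (mod 59)
2^2048 ≡ 19^2 = 361 ≡ 7 (mod 59)
2^3373 = 2^2048 · 2^1024 · 2^256 · 2^32 · 2^8 · 2^4 · 2^1 ≡ 7 · 19 · 35 · 51 · 20 · 16 · 2 (mod 59).
Accumulate the product:
7 · 19 = 133 ≡ 15
15 · 35 = 525 ≡ 53
53 · 51 = 2703 ≡ 48
48 · 20 = 960 ≡ 16
16 · 16 = 256 ≡ 20
20 · 2 = 40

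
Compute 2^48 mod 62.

Using repeated squaring:
48 in binary is 110000, i.e. 48 = 32 + 16.
2^1 ≡ 2 (mod 62)
2^2 ≡ 2^2 = 4 (mod 62)
2^4 ≡ 4^2 = 16 (mod 62)
2^8 ≡ 16^2 = 256 ≡ 8 (mod 62)
2^16 ≡ 8^2 = 64 ≡ 2 (mod 62)
2^32 ≡ 2^2 = 4 (mod 62)
2^48 = 2^32 * 2^16 ≡ 4 * 2 (mod 62).
4 * 2 = 8 ≡ 8 (mod 62).

8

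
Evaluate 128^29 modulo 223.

Compute successive squares:
29 in binary is 11101, i.e. 29 = 16 + 8 + 4 + 1.
128^1 ≡ 128 (mod 223)
128^2 ≡ 128^2 = 16384 ≡ 105 (mod 223)
128^4 ≡ 105^2 = 11025 ≡ 98 (mod 223)
128^8 ≡ 98^2 = 9604 ≡ 15 (mod 223)
128^16 ≡ 15^2 = 225 ≡ 2 (mod 223)
128^29 = 128^16 · 128^8 · 128^4 · 128^1 ≡ 2 · 15 · 98 · 128 (mod 223).
Accumulate the product:
2 · 15 = 30
30 · 98 = 2940 ≡ 41
41 · 128 = 5248 ≡ 119

119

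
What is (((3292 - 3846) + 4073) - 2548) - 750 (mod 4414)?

3292 - 3846 = -554 ≡ 3860 (mod 4414)
3860 + 4073 = 7933 ≡ 3519 (mod 4414)
3519 - 2548 = 971
971 - 750 = 221

221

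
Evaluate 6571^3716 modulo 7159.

917

6571^1 ≡ 6571 (mod 7159)
6571^2 ≡ 6571^2 = 43178041 ≡ 2112 (mod 7159)
6571^4 ≡ 2112^2 = 4460544 ≡ 487 (mod 7159)
6571^8 ≡ 487^2 = 237169 ≡ 922 (mod 7159)
6571^16 ≡ 922^2 = 850084 ≡ 5322 (mod 7159)
6571^32 ≡ 5322^2 = 28323684 ≡ 2680 (mod 7159)
6571^64 ≡ 2680^2 = 7182400 ≡ 1923 (mod 7159)
6571^128 ≡ 1923^2 = 3697929 ≡ 3885 (mod 7159)
6571^256 ≡ 3885^2 = 15093225 ≡ 2053 (mod 7159)
6571^512 ≡ 2053^2 = 4214809 ≡ 5317 (mod 7159)
6571^1024 ≡ 5317^2 = 28270489 ≡ 6757 (mod 7159)
6571^2048 ≡ 6757^2 = 45657049 ≡ 4106 (mod 7159)
6571^3716 = 6571^2048 * 6571^1024 * 6571^512 * 6571^128 * 6571^4 ≡ 4106 * 6757 * 5317 * 3885 * 487 (mod 7159).
Accumulate the product:
4106 * 6757 = 27744242 ≡ 3117
3117 * 5317 = 16573089 ≡ 4
4 * 3885 = 15540 ≡ 1222
1222 * 487 = 595114 ≡ 917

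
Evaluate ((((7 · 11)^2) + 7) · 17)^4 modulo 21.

7

7 · 11 = 77 ≡ 14 (mod 21)
(14)^2 ≡ 7 (mod 21)
7 + 7 = 14
14 · 17 = 238 ≡ 7 (mod 21)
(7)^4 ≡ 7 (mod 21)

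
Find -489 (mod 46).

-489 = -11×46 + 17, so -489 ≡ 17 (mod 46).

17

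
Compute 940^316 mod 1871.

Compute successive squares:
316 in binary is 100111100, i.e. 316 = 256 + 32 + 16 + 8 + 4.
940^1 ≡ 940 (mod 1871)
940^2 ≡ 940^2 = 883600 ≡ 488 (mod 1871)
940^4 ≡ 488^2 = 238144 ≡ 527 (mod 1871)
940^8 ≡ 527^2 = 277729 ≡ 821 (mod 1871)
940^16 ≡ 821^2 = 674041 ≡ 481 (mod 1871)
940^32 ≡ 481^2 = 231361 ≡ 1228 (mod 1871)
940^64 ≡ 1228^2 = 1507984 ≡ 1829 (mod 1871)
940^128 ≡ 1829^2 = 3345241 ≡ 1764 (mod 1871)
940^256 ≡ 1764^2 = 3111696 ≡ 223 (mod 1871)
940^316 = 940^256 × 940^32 × 940^16 × 940^8 × 940^4 ≡ 223 × 1228 × 481 × 821 × 527 (mod 1871).
Accumulate the product:
223 × 1228 = 273844 ≡ 678
678 × 481 = 326118 ≡ 564
564 × 821 = 463044 ≡ 907
907 × 527 = 477989 ≡ 884

884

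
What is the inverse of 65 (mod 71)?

Apply the Euclidean algorithm and back-substitute:
71 = 1×65 + 6
65 = 10×6 + 5
6 = 1×5 + 1
5 = 5×1 + 0
gcd(65, 71) = 1, so the inverse exists.
Back-substitute for 1:
1 = 1×6 − 1×5
  = −1×65 + 11×6
  = 11×71 − 12×65
So 65⁻¹ ≡ −12 ≡ 59 (mod 71).

59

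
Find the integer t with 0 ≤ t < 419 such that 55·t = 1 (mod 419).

419 = 7×55 + 34
55 = 1×34 + 21
34 = 1×21 + 13
21 = 1×13 + 8
13 = 1×8 + 5
8 = 1×5 + 3
5 = 1×3 + 2
3 = 1×2 + 1
2 = 2×1 + 0
gcd(55, 419) = 1, so the inverse exists.
Back-substitute for 1:
1 = 1×3 − 1×2
  = −1×5 + 2×3
  = 2×8 − 3×5
  = −3×13 + 5×8
  = 5×21 − 8×13
  = −8×34 + 13×21
  = 13×55 − 21×34
  = −21×419 + 160×55
So 55⁻¹ ≡ 160 (mod 419).

160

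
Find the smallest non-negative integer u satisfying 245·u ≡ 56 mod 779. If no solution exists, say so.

gcd(245, 779) = 1, so a unique solution mod 779 exists.
245⁻¹ ≡ 655 (mod 779).
u ≡ 655·56 ≡ 67 (mod 779).

67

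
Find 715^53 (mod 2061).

1861

Compute successive squares:
53 in binary is 110101, i.e. 53 = 32 + 16 + 4 + 1.
715^1 ≡ 715 (mod 2061)
715^2 ≡ 715^2 = 511225 ≡ 97 (mod 2061)
715^4 ≡ 97^2 = 9409 ≡ 1165 (mod 2061)
715^8 ≡ 1165^2 = 1357225 ≡ 1087 (mod 2061)
715^16 ≡ 1087^2 = 1181569 ≡ 616 (mod 2061)
715^32 ≡ 616^2 = 379456 ≡ 232 (mod 2061)
715^53 = 715^32 · 715^16 · 715^4 · 715^1 ≡ 232 · 616 · 1165 · 715 (mod 2061).
Accumulate the product:
232 · 616 = 142912 ≡ 703
703 · 1165 = 818995 ≡ 778
778 · 715 = 556270 ≡ 1861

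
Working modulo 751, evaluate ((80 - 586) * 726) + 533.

416

80 - 586 = -506 ≡ 245 (mod 751)
245 * 726 = 177870 ≡ 634 (mod 751)
634 + 533 = 1167 ≡ 416 (mod 751)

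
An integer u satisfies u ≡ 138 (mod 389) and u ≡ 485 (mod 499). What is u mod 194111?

389⁻¹ mod 499: 389·313 ≡ 1 (mod 499), so 389⁻¹ ≡ 313.
u = 138 + 389·((485 − 138)·313 mod 499) = 138 + 389·328 = 127730.
Check: 127730 mod 389 = 138, 127730 mod 499 = 485. ✓

127730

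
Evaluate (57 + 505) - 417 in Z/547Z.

57 + 505 = 562 ≡ 15 (mod 547)
15 - 417 = -402 ≡ 145 (mod 547)

145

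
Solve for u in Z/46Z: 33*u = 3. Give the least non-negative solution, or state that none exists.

gcd(33, 46) = 1, so a unique solution mod 46 exists.
33⁻¹ ≡ 7 (mod 46).
u ≡ 7*3 ≡ 21 (mod 46).

21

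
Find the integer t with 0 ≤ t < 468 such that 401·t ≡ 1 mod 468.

461

By the extended Euclidean algorithm:
468 = 1×401 + 67
401 = 5×67 + 66
67 = 1×66 + 1
66 = 66×1 + 0
gcd(401, 468) = 1, so the inverse exists.
Back-substitute for 1:
1 = 1×67 − 1×66
  = −1×401 + 6×67
  = 6×468 − 7×401
So 401⁻¹ ≡ −7 ≡ 461 (mod 468).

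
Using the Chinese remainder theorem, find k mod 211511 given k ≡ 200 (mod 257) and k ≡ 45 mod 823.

257⁻¹ mod 823: 257·269 ≡ 1 (mod 823), so 257⁻¹ ≡ 269.
k = 200 + 257·((45 − 200)·269 mod 823) = 200 + 257·278 = 71646.

71646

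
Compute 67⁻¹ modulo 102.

Apply the Euclidean algorithm and back-substitute:
102 = 1×67 + 35
67 = 1×35 + 32
35 = 1×32 + 3
32 = 10×3 + 2
3 = 1×2 + 1
2 = 2×1 + 0
gcd(67, 102) = 1, so the inverse exists.
Back-substitute for 1:
1 = 1×3 − 1×2
  = −1×32 + 11×3
  = 11×35 − 12×32
  = −12×67 + 23×35
  = 23×102 − 35×67
So 67⁻¹ ≡ −35 ≡ 67 (mod 102).

67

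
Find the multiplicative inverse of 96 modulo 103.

103 = 1*96 + 7
96 = 13*7 + 5
7 = 1*5 + 2
5 = 2*2 + 1
2 = 2*1 + 0
gcd(96, 103) = 1, so the inverse exists.
Bézout: 1 = −41*103 + 44*96.
So 96⁻¹ ≡ 44 (mod 103).

44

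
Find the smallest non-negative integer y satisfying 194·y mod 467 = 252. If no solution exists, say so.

35

gcd(194, 467) = 1, so a unique solution mod 467 exists.
194⁻¹ ≡ 65 (mod 467).
y ≡ 65·252 ≡ 35 (mod 467).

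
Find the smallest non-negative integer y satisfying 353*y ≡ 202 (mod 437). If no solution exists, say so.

8

gcd(353, 437) = 1, so a unique solution mod 437 exists.
353⁻¹ ≡ 26 (mod 437).
y ≡ 26*202 ≡ 8 (mod 437).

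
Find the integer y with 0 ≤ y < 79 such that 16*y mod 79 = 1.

79 = 4·16 + 15
16 = 1·15 + 1
15 = 15·1 + 0
gcd(16, 79) = 1, so the inverse exists.
Back-substitute for 1:
1 = 1·16 − 1·15
  = −1·79 + 5·16
So 16⁻¹ ≡ 5 (mod 79).

5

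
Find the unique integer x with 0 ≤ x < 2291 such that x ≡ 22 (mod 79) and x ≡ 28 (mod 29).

79⁻¹ mod 29: 79·18 ≡ 1 (mod 29), so 79⁻¹ ≡ 18.
x = 22 + 79·((28 − 22)·18 mod 29) = 22 + 79·21 = 1681.

1681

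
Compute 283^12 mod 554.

283^1 ≡ 283 (mod 554)
283^2 ≡ 283^2 = 80089 ≡ 313 (mod 554)
283^4 ≡ 313^2 = 97969 ≡ 465 (mod 554)
283^8 ≡ 465^2 = 216225 ≡ 165 (mod 554)
283^12 = 283^8 * 283^4 ≡ 165 * 465 (mod 554).
165 * 465 = 76725 ≡ 273 (mod 554).

273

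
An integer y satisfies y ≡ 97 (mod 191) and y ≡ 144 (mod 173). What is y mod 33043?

191⁻¹ mod 173: 191×125 ≡ 1 (mod 173), so 191⁻¹ ≡ 125.
y = 97 + 191×((144 − 97)×125 mod 173) = 97 + 191×166 = 31803.
Check: 31803 mod 191 = 97, 31803 mod 173 = 144. ✓

31803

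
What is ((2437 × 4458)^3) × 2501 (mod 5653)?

2437 × 4458 = 10864146 ≡ 4733 (mod 5653)
(4733)^3 ≡ 1444 (mod 5653)
1444 × 2501 = 3611444 ≡ 4830 (mod 5653)

4830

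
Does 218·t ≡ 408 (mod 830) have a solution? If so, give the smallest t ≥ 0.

gcd(218, 830) = 2, and 2 | 408, so solutions exist.
Divide through by 2: 109·t mod 415 = 204.
109⁻¹ ≡ 99 (mod 415).
t ≡ 99·204 ≡ 276 (mod 415).
The smallest non-negative solution is t = 276.

276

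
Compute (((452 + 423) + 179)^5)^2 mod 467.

452 + 423 = 875 ≡ 408 (mod 467)
408 + 179 = 587 ≡ 120 (mod 467)
(120)^5 ≡ 239 (mod 467)
(239)^2 ≡ 147 (mod 467)

147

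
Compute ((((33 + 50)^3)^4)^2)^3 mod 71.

2

33 + 50 = 83 ≡ 12 (mod 71)
(12)^3 ≡ 24 (mod 71)
(24)^4 ≡ 64 (mod 71)
(64)^2 ≡ 49 (mod 71)
(49)^3 ≡ 2 (mod 71)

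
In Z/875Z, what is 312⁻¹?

875 = 2·312 + 251
312 = 1·251 + 61
251 = 4·61 + 7
61 = 8·7 + 5
7 = 1·5 + 2
5 = 2·2 + 1
2 = 2·1 + 0
gcd(312, 875) = 1, so the inverse exists.
Bézout: 1 = −133·875 + 373·312.
So 312⁻¹ ≡ 373 (mod 875).

373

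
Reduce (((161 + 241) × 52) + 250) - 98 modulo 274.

161 + 241 = 402 ≡ 128 (mod 274)
128 × 52 = 6656 ≡ 80 (mod 274)
80 + 250 = 330 ≡ 56 (mod 274)
56 - 98 = -42 ≡ 232 (mod 274)

232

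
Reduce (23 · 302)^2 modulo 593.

23 · 302 = 6946 ≡ 423 (mod 593)
(423)^2 ≡ 436 (mod 593)

436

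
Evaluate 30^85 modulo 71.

85 in binary is 1010101, i.e. 85 = 64 + 16 + 4 + 1.
30^1 ≡ 30 (mod 71)
30^2 ≡ 30^2 = 900 ≡ 48 (mod 71)
30^4 ≡ 48^2 = 2304 ≡ 32 (mod 71)
30^8 ≡ 32^2 = 1024 ≡ 30 (mod 71)
30^16 ≡ 30^2 = 900 ≡ 48 (mod 71)
30^32 ≡ 48^2 = 2304 ≡ 32 (mod 71)
30^64 ≡ 32^2 = 1024 ≡ 30 (mod 71)
30^85 = 30^64 × 30^16 × 30^4 × 30^1 ≡ 30 × 48 × 32 × 30 (mod 71).
Accumulate the product:
30 × 48 = 1440 ≡ 20
20 × 32 = 640 ≡ 1
1 × 30 = 30

30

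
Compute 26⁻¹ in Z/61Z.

61 = 2×26 + 9
26 = 2×9 + 8
9 = 1×8 + 1
8 = 8×1 + 0
gcd(26, 61) = 1, so the inverse exists.
Bézout: 1 = 3×61 − 7×26.
So 26⁻¹ ≡ −7 ≡ 54 (mod 61).

54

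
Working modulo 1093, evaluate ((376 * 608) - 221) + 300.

250

376 * 608 = 228608 ≡ 171 (mod 1093)
171 - 221 = -50 ≡ 1043 (mod 1093)
1043 + 300 = 1343 ≡ 250 (mod 1093)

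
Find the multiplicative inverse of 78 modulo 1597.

Apply the Euclidean algorithm and back-substitute:
1597 = 20×78 + 37
78 = 2×37 + 4
37 = 9×4 + 1
4 = 4×1 + 0
gcd(78, 1597) = 1, so the inverse exists.
Back-substitute for 1:
1 = 1×37 − 9×4
  = −9×78 + 19×37
  = 19×1597 − 389×78
So 78⁻¹ ≡ −389 ≡ 1208 (mod 1597).

1208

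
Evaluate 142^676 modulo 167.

58

Compute successive squares:
142^1 ≡ 142 (mod 167)
142^2 ≡ 142^2 = 20164 ≡ 124 (mod 167)
142^4 ≡ 124^2 = 15376 ≡ 12 (mod 167)
142^8 ≡ 12^2 = 144 (mod 167)
142^16 ≡ 144^2 = 20736 ≡ 28 (mod 167)
142^32 ≡ 28^2 = 784 ≡ 116 (mod 167)
142^64 ≡ 116^2 = 13456 ≡ 96 (mod 167)
142^128 ≡ 96^2 = 9216 ≡ 31 (mod 167)
142^256 ≡ 31^2 = 961 ≡ 126 (mod 167)
142^512 ≡ 126^2 = 15876 ≡ 11 (mod 167)
142^676 = 142^512 × 142^128 × 142^32 × 142^4 ≡ 11 × 31 × 116 × 12 (mod 167).
Accumulate the product:
11 × 31 = 341 ≡ 7
7 × 116 = 812 ≡ 144
144 × 12 = 1728 ≡ 58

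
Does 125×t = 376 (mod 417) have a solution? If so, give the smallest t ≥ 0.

gcd(125, 417) = 1, so a unique solution mod 417 exists.
125⁻¹ ≡ 407 (mod 417).
t ≡ 407×376 ≡ 410 (mod 417).

410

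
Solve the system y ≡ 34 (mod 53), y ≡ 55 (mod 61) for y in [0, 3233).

299

53⁻¹ mod 61: 53*38 ≡ 1 (mod 61), so 53⁻¹ ≡ 38.
y = 34 + 53*((55 − 34)*38 mod 61) = 34 + 53*5 = 299.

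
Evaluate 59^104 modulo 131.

104 in binary is 1101000, i.e. 104 = 64 + 32 + 8.
59^1 ≡ 59 (mod 131)
59^2 ≡ 59^2 = 3481 ≡ 75 (mod 131)
59^4 ≡ 75^2 = 5625 ≡ 123 (mod 131)
59^8 ≡ 123^2 = 15129 ≡ 64 (mod 131)
59^16 ≡ 64^2 = 4096 ≡ 35 (mod 131)
59^32 ≡ 35^2 = 1225 ≡ 46 (mod 131)
59^64 ≡ 46^2 = 2116 ≡ 20 (mod 131)
59^104 = 59^64 × 59^32 × 59^8 ≡ 20 × 46 × 64 (mod 131).
Accumulate the product:
20 × 46 = 920 ≡ 3
3 × 64 = 192 ≡ 61

61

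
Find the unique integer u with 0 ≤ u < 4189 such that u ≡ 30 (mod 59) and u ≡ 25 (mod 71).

59⁻¹ mod 71: 59*65 ≡ 1 (mod 71), so 59⁻¹ ≡ 65.
u = 30 + 59*((25 − 30)*65 mod 71) = 30 + 59*30 = 1800.
Check: 1800 mod 59 = 30, 1800 mod 71 = 25. ✓

1800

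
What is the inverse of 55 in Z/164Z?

164 = 2·55 + 54
55 = 1·54 + 1
54 = 54·1 + 0
gcd(55, 164) = 1, so the inverse exists.
Bézout: 1 = −1·164 + 3·55.
So 55⁻¹ ≡ 3 (mod 164).

3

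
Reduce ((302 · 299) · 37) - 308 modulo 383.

302 · 299 = 90298 ≡ 293 (mod 383)
293 · 37 = 10841 ≡ 117 (mod 383)
117 - 308 = -191 ≡ 192 (mod 383)

192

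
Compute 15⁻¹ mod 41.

Run the extended Euclidean algorithm:
41 = 2·15 + 11
15 = 1·11 + 4
11 = 2·4 + 3
4 = 1·3 + 1
3 = 3·1 + 0
gcd(15, 41) = 1, so the inverse exists.
Back-substitute for 1:
1 = 1·4 − 1·3
  = −1·11 + 3·4
  = 3·15 − 4·11
  = −4·41 + 11·15
So 15⁻¹ ≡ 11 (mod 41).

11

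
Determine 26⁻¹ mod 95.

11

By the extended Euclidean algorithm:
95 = 3*26 + 17
26 = 1*17 + 9
17 = 1*9 + 8
9 = 1*8 + 1
8 = 8*1 + 0
gcd(26, 95) = 1, so the inverse exists.
Back-substitute for 1:
1 = 1*9 − 1*8
  = −1*17 + 2*9
  = 2*26 − 3*17
  = −3*95 + 11*26
So 26⁻¹ ≡ 11 (mod 95).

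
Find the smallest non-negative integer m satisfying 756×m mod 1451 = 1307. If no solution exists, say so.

gcd(756, 1451) = 1, so a unique solution mod 1451 exists.
756⁻¹ ≡ 785 (mod 1451).
m ≡ 785×1307 ≡ 138 (mod 1451).

138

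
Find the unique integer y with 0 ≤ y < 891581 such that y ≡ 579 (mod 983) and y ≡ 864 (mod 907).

672951

983⁻¹ mod 907: 983×728 ≡ 1 (mod 907), so 983⁻¹ ≡ 728.
y = 579 + 983×((864 − 579)×728 mod 907) = 579 + 983×684 = 672951.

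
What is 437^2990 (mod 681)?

175

By square-and-multiply:
2990 in binary is 101110101110, i.e. 2990 = 2048 + 512 + 256 + 128 + 32 + 8 + 4 + 2.
437^1 ≡ 437 (mod 681)
437^2 ≡ 437^2 = 190969 ≡ 289 (mod 681)
437^4 ≡ 289^2 = 83521 ≡ 439 (mod 681)
437^8 ≡ 439^2 = 192721 ≡ 679 (mod 681)
437^16 ≡ 679^2 = 461041 ≡ 4 (mod 681)
437^32 ≡ 4^2 = 16 (mod 681)
437^64 ≡ 16^2 = 256 (mod 681)
437^128 ≡ 256^2 = 65536 ≡ 160 (mod 681)
437^256 ≡ 160^2 = 25600 ≡ 403 (mod 681)
437^512 ≡ 403^2 = 162409 ≡ 331 (mod 681)
437^1024 ≡ 331^2 = 109561 ≡ 601 (mod 681)
437^2048 ≡ 601^2 = 361201 ≡ 271 (mod 681)
437^2990 = 437^2048 · 437^512 · 437^256 · 437^128 · 437^32 · 437^8 · 437^4 · 437^2 ≡ 271 · 331 · 403 · 160 · 16 · 679 · 439 · 289 (mod 681).
Accumulate the product:
271 · 331 = 89701 ≡ 490
490 · 403 = 197470 ≡ 661
661 · 160 = 105760 ≡ 205
205 · 16 = 3280 ≡ 556
556 · 679 = 377524 ≡ 250
250 · 439 = 109750 ≡ 109
109 · 289 = 31501 ≡ 175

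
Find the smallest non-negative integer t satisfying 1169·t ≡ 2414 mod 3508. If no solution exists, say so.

gcd(1169, 3508) = 1, so a unique solution mod 3508 exists.
1169⁻¹ ≡ 3505 (mod 3508).
t ≡ 3505·2414 ≡ 3282 (mod 3508).

3282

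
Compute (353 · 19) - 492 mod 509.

107

353 · 19 = 6707 ≡ 90 (mod 509)
90 - 492 = -402 ≡ 107 (mod 509)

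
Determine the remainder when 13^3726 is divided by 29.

24

Using repeated squaring:
13^1 ≡ 13 (mod 29)
13^2 ≡ 13^2 = 169 ≡ 24 (mod 29)
13^4 ≡ 24^2 = 576 ≡ 25 (mod 29)
13^8 ≡ 25^2 = 625 ≡ 16 (mod 29)
13^16 ≡ 16^2 = 256 ≡ 24 (mod 29)
13^32 ≡ 24^2 = 576 ≡ 25 (mod 29)
13^64 ≡ 25^2 = 625 ≡ 16 (mod 29)
13^128 ≡ 16^2 = 256 ≡ 24 (mod 29)
13^256 ≡ 24^2 = 576 ≡ 25 (mod 29)
13^512 ≡ 25^2 = 625 ≡ 16 (mod 29)
13^1024 ≡ 16^2 = 256 ≡ 24 (mod 29)
13^2048 ≡ 24^2 = 576 ≡ 25 (mod 29)
13^3726 = 13^2048 · 13^1024 · 13^512 · 13^128 · 13^8 · 13^4 · 13^2 ≡ 25 · 24 · 16 · 24 · 16 · 25 · 24 (mod 29).
Accumulate the product:
25 · 24 = 600 ≡ 20
20 · 16 = 320 ≡ 1
1 · 24 = 24
24 · 16 = 384 ≡ 7
7 · 25 = 175 ≡ 1
1 · 24 = 24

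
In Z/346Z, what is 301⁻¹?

346 = 1×301 + 45
301 = 6×45 + 31
45 = 1×31 + 14
31 = 2×14 + 3
14 = 4×3 + 2
3 = 1×2 + 1
2 = 2×1 + 0
gcd(301, 346) = 1, so the inverse exists.
Back-substitute for 1:
1 = 1×3 − 1×2
  = −1×14 + 5×3
  = 5×31 − 11×14
  = −11×45 + 16×31
  = 16×301 − 107×45
  = −107×346 + 123×301
So 301⁻¹ ≡ 123 (mod 346).

123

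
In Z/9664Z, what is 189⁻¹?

Run the extended Euclidean algorithm:
9664 = 51·189 + 25
189 = 7·25 + 14
25 = 1·14 + 11
14 = 1·11 + 3
11 = 3·3 + 2
3 = 1·2 + 1
2 = 2·1 + 0
gcd(189, 9664) = 1, so the inverse exists.
Back-substitute for 1:
1 = 1·3 − 1·2
  = −1·11 + 4·3
  = 4·14 − 5·11
  = −5·25 + 9·14
  = 9·189 − 68·25
  = −68·9664 + 3477·189
So 189⁻¹ ≡ 3477 (mod 9664).

3477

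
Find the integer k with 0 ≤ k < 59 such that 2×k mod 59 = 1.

30

Run the extended Euclidean algorithm:
59 = 29·2 + 1
2 = 2·1 + 0
gcd(2, 59) = 1, so the inverse exists.
Back-substitute for 1:
1 = 1·59 − 29·2
So 2⁻¹ ≡ −29 ≡ 30 (mod 59).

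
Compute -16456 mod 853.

-16456 = -20·853 + 604, so -16456 ≡ 604 (mod 853).

604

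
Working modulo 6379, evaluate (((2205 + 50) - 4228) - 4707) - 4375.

2205 + 50 = 2255
2255 - 4228 = -1973 ≡ 4406 (mod 6379)
4406 - 4707 = -301 ≡ 6078 (mod 6379)
6078 - 4375 = 1703

1703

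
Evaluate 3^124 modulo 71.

58

Compute successive squares:
124 in binary is 1111100, i.e. 124 = 64 + 32 + 16 + 8 + 4.
3^1 ≡ 3 (mod 71)
3^2 ≡ 3^2 = 9 (mod 71)
3^4 ≡ 9^2 = 81 ≡ 10 (mod 71)
3^8 ≡ 10^2 = 100 ≡ 29 (mod 71)
3^16 ≡ 29^2 = 841 ≡ 60 (mod 71)
3^32 ≡ 60^2 = 3600 ≡ 50 (mod 71)
3^64 ≡ 50^2 = 2500 ≡ 15 (mod 71)
3^124 = 3^64 × 3^32 × 3^16 × 3^8 × 3^4 ≡ 15 × 50 × 60 × 29 × 10 (mod 71).
Accumulate the product:
15 × 50 = 750 ≡ 40
40 × 60 = 2400 ≡ 57
57 × 29 = 1653 ≡ 20
20 × 10 = 200 ≡ 58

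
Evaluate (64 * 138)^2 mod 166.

64 * 138 = 8832 ≡ 34 (mod 166)
(34)^2 ≡ 160 (mod 166)

160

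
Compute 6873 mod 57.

33

6873 = 120×57 + 33, so 6873 ≡ 33 (mod 57).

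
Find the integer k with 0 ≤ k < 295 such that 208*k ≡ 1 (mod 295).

By the extended Euclidean algorithm:
295 = 1·208 + 87
208 = 2·87 + 34
87 = 2·34 + 19
34 = 1·19 + 15
19 = 1·15 + 4
15 = 3·4 + 3
4 = 1·3 + 1
3 = 3·1 + 0
gcd(208, 295) = 1, so the inverse exists.
Bézout: 1 = 55·295 − 78·208.
So 208⁻¹ ≡ −78 ≡ 217 (mod 295).

217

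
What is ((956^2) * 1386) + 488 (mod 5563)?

3995

(956)^2 ≡ 1604 (mod 5563)
1604 * 1386 = 2223144 ≡ 3507 (mod 5563)
3507 + 488 = 3995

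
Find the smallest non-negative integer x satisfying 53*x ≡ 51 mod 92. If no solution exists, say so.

27

gcd(53, 92) = 1, so a unique solution mod 92 exists.
53⁻¹ ≡ 33 (mod 92).
x ≡ 33*51 ≡ 27 (mod 92).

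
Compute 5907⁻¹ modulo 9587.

6156

By the extended Euclidean algorithm:
9587 = 1·5907 + 3680
5907 = 1·3680 + 2227
3680 = 1·2227 + 1453
2227 = 1·1453 + 774
1453 = 1·774 + 679
774 = 1·679 + 95
679 = 7·95 + 14
95 = 6·14 + 11
14 = 1·11 + 3
11 = 3·3 + 2
3 = 1·2 + 1
2 = 2·1 + 0
gcd(5907, 9587) = 1, so the inverse exists.
Back-substitute for 1:
1 = 1·3 − 1·2
  = −1·11 + 4·3
  = 4·14 − 5·11
  = −5·95 + 34·14
  = 34·679 − 243·95
  = −243·774 + 277·679
  = 277·1453 − 520·774
  = −520·2227 + 797·1453
  = 797·3680 − 1317·2227
  = −1317·5907 + 2114·3680
  = 2114·9587 − 3431·5907
So 5907⁻¹ ≡ −3431 ≡ 6156 (mod 9587).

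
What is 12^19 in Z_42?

Using repeated squaring:
19 in binary is 10011, i.e. 19 = 16 + 2 + 1.
12^1 ≡ 12 (mod 42)
12^2 ≡ 12^2 = 144 ≡ 18 (mod 42)
12^4 ≡ 18^2 = 324 ≡ 30 (mod 42)
12^8 ≡ 30^2 = 900 ≡ 18 (mod 42)
12^16 ≡ 18^2 = 324 ≡ 30 (mod 42)
12^19 = 12^16 × 12^2 × 12^1 ≡ 30 × 18 × 12 (mod 42).
Accumulate the product:
30 × 18 = 540 ≡ 36
36 × 12 = 432 ≡ 12

12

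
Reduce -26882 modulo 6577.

6003

-26882 = -5·6577 + 6003, so -26882 ≡ 6003 (mod 6577).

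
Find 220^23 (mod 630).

250

23 in binary is 10111, i.e. 23 = 16 + 4 + 2 + 1.
220^1 ≡ 220 (mod 630)
220^2 ≡ 220^2 = 48400 ≡ 520 (mod 630)
220^4 ≡ 520^2 = 270400 ≡ 130 (mod 630)
220^8 ≡ 130^2 = 16900 ≡ 520 (mod 630)
220^16 ≡ 520^2 = 270400 ≡ 130 (mod 630)
220^23 = 220^16 × 220^4 × 220^2 × 220^1 ≡ 130 × 130 × 520 × 220 (mod 630).
Accumulate the product:
130 × 130 = 16900 ≡ 520
520 × 520 = 270400 ≡ 130
130 × 220 = 28600 ≡ 250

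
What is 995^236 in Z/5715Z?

5110

By square-and-multiply:
995^1 ≡ 995 (mod 5715)
995^2 ≡ 995^2 = 990025 ≡ 1330 (mod 5715)
995^4 ≡ 1330^2 = 1768900 ≡ 2965 (mod 5715)
995^8 ≡ 2965^2 = 8791225 ≡ 1555 (mod 5715)
995^16 ≡ 1555^2 = 2418025 ≡ 580 (mod 5715)
995^32 ≡ 580^2 = 336400 ≡ 4930 (mod 5715)
995^64 ≡ 4930^2 = 24304900 ≡ 4720 (mod 5715)
995^128 ≡ 4720^2 = 22278400 ≡ 1330 (mod 5715)
995^236 = 995^128 * 995^64 * 995^32 * 995^8 * 995^4 ≡ 1330 * 4720 * 4930 * 1555 * 2965 (mod 5715).
Accumulate the product:
1330 * 4720 = 6277600 ≡ 2530
2530 * 4930 = 12472900 ≡ 2770
2770 * 1555 = 4307350 ≡ 3955
3955 * 2965 = 11726575 ≡ 5110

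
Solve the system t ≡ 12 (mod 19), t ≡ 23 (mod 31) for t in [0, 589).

240

19⁻¹ mod 31: 19·18 ≡ 1 (mod 31), so 19⁻¹ ≡ 18.
t = 12 + 19·((23 − 12)·18 mod 31) = 12 + 19·12 = 240.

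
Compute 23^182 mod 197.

191

By square-and-multiply:
182 in binary is 10110110, i.e. 182 = 128 + 32 + 16 + 4 + 2.
23^1 ≡ 23 (mod 197)
23^2 ≡ 23^2 = 529 ≡ 135 (mod 197)
23^4 ≡ 135^2 = 18225 ≡ 101 (mod 197)
23^8 ≡ 101^2 = 10201 ≡ 154 (mod 197)
23^16 ≡ 154^2 = 23716 ≡ 76 (mod 197)
23^32 ≡ 76^2 = 5776 ≡ 63 (mod 197)
23^64 ≡ 63^2 = 3969 ≡ 29 (mod 197)
23^128 ≡ 29^2 = 841 ≡ 53 (mod 197)
23^182 = 23^128 * 23^32 * 23^16 * 23^4 * 23^2 ≡ 53 * 63 * 76 * 101 * 135 (mod 197).
Accumulate the product:
53 * 63 = 3339 ≡ 187
187 * 76 = 14212 ≡ 28
28 * 101 = 2828 ≡ 70
70 * 135 = 9450 ≡ 191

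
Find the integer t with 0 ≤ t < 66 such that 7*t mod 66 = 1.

19

Run the extended Euclidean algorithm:
66 = 9×7 + 3
7 = 2×3 + 1
3 = 3×1 + 0
gcd(7, 66) = 1, so the inverse exists.
Bézout: 1 = −2×66 + 19×7.
So 7⁻¹ ≡ 19 (mod 66).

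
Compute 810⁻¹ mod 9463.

4124

9463 = 11*810 + 553
810 = 1*553 + 257
553 = 2*257 + 39
257 = 6*39 + 23
39 = 1*23 + 16
23 = 1*16 + 7
16 = 2*7 + 2
7 = 3*2 + 1
2 = 2*1 + 0
gcd(810, 9463) = 1, so the inverse exists.
Bézout: 1 = −353*9463 + 4124*810.
So 810⁻¹ ≡ 4124 (mod 9463).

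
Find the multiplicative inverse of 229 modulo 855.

799

855 = 3*229 + 168
229 = 1*168 + 61
168 = 2*61 + 46
61 = 1*46 + 15
46 = 3*15 + 1
15 = 15*1 + 0
gcd(229, 855) = 1, so the inverse exists.
Bézout: 1 = 15*855 − 56*229.
So 229⁻¹ ≡ −56 ≡ 799 (mod 855).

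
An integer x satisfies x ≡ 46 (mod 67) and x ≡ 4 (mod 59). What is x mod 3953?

67⁻¹ mod 59: 67*37 ≡ 1 (mod 59), so 67⁻¹ ≡ 37.
x = 46 + 67*((4 − 46)*37 mod 59) = 46 + 67*39 = 2659.
Check: 2659 mod 67 = 46, 2659 mod 59 = 4. ✓

2659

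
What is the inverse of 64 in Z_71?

10

Run the extended Euclidean algorithm:
71 = 1×64 + 7
64 = 9×7 + 1
7 = 7×1 + 0
gcd(64, 71) = 1, so the inverse exists.
Back-substitute for 1:
1 = 1×64 − 9×7
  = −9×71 + 10×64
So 64⁻¹ ≡ 10 (mod 71).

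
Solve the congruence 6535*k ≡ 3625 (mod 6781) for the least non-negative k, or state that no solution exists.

gcd(6535, 6781) = 1, so a unique solution mod 6781 exists.
6535⁻¹ ≡ 6147 (mod 6781).
k ≡ 6147*3625 ≡ 509 (mod 6781).

509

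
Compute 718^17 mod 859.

17 in binary is 10001, i.e. 17 = 16 + 1.
718^1 ≡ 718 (mod 859)
718^2 ≡ 718^2 = 515524 ≡ 124 (mod 859)
718^4 ≡ 124^2 = 15376 ≡ 773 (mod 859)
718^8 ≡ 773^2 = 597529 ≡ 524 (mod 859)
718^16 ≡ 524^2 = 274576 ≡ 555 (mod 859)
718^17 = 718^16 × 718^1 ≡ 555 × 718 (mod 859).
555 × 718 = 398490 ≡ 773 (mod 859).

773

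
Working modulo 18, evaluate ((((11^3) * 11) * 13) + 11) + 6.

(11)^3 ≡ 17 (mod 18)
17 * 11 = 187 ≡ 7 (mod 18)
7 * 13 = 91 ≡ 1 (mod 18)
1 + 11 = 12
12 + 6 = 18 ≡ 0 (mod 18)

0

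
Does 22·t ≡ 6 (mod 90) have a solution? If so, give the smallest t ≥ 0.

33

gcd(22, 90) = 2, and 2 | 6, so solutions exist.
Divide through by 2: 11·t ≡ 3 (mod 45).
11⁻¹ ≡ 41 (mod 45).
t ≡ 41·3 ≡ 33 (mod 45).
The smallest non-negative solution is t = 33.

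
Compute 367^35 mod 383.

Compute successive squares:
35 in binary is 100011, i.e. 35 = 32 + 2 + 1.
367^1 ≡ 367 (mod 383)
367^2 ≡ 367^2 = 134689 ≡ 256 (mod 383)
367^4 ≡ 256^2 = 65536 ≡ 43 (mod 383)
367^8 ≡ 43^2 = 1849 ≡ 317 (mod 383)
367^16 ≡ 317^2 = 100489 ≡ 143 (mod 383)
367^32 ≡ 143^2 = 20449 ≡ 150 (mod 383)
367^35 = 367^32 · 367^2 · 367^1 ≡ 150 · 256 · 367 (mod 383).
Accumulate the product:
150 · 256 = 38400 ≡ 100
100 · 367 = 36700 ≡ 315

315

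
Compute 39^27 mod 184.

By square-and-multiply:
27 in binary is 11011, i.e. 27 = 16 + 8 + 2 + 1.
39^1 ≡ 39 (mod 184)
39^2 ≡ 39^2 = 1521 ≡ 49 (mod 184)
39^4 ≡ 49^2 = 2401 ≡ 9 (mod 184)
39^8 ≡ 9^2 = 81 (mod 184)
39^16 ≡ 81^2 = 6561 ≡ 121 (mod 184)
39^27 = 39^16 · 39^8 · 39^2 · 39^1 ≡ 121 · 81 · 49 · 39 (mod 184).
Accumulate the product:
121 · 81 = 9801 ≡ 49
49 · 49 = 2401 ≡ 9
9 · 39 = 351 ≡ 167

167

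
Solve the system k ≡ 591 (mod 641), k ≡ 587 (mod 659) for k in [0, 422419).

376217

641⁻¹ mod 659: 641·183 ≡ 1 (mod 659), so 641⁻¹ ≡ 183.
k = 591 + 641·((587 − 591)·183 mod 659) = 591 + 641·586 = 376217.
Check: 376217 mod 641 = 591, 376217 mod 659 = 587. ✓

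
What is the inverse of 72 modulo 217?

Apply the Euclidean algorithm and back-substitute:
217 = 3×72 + 1
72 = 72×1 + 0
gcd(72, 217) = 1, so the inverse exists.
Bézout: 1 = 1×217 − 3×72.
So 72⁻¹ ≡ −3 ≡ 214 (mod 217).

214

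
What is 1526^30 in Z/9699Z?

4942

1526^1 ≡ 1526 (mod 9699)
1526^2 ≡ 1526^2 = 2328676 ≡ 916 (mod 9699)
1526^4 ≡ 916^2 = 839056 ≡ 4942 (mod 9699)
1526^8 ≡ 4942^2 = 24423364 ≡ 1282 (mod 9699)
1526^16 ≡ 1282^2 = 1643524 ≡ 4393 (mod 9699)
1526^30 = 1526^16 * 1526^8 * 1526^4 * 1526^2 ≡ 4393 * 1282 * 4942 * 916 (mod 9699).
Accumulate the product:
4393 * 1282 = 5631826 ≡ 6406
6406 * 4942 = 31658452 ≡ 916
916 * 916 = 839056 ≡ 4942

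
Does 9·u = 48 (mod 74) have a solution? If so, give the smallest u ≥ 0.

gcd(9, 74) = 1, so a unique solution mod 74 exists.
9⁻¹ ≡ 33 (mod 74).
u ≡ 33·48 ≡ 30 (mod 74).

30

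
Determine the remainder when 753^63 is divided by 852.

753^1 ≡ 753 (mod 852)
753^2 ≡ 753^2 = 567009 ≡ 429 (mod 852)
753^4 ≡ 429^2 = 184041 ≡ 9 (mod 852)
753^8 ≡ 9^2 = 81 (mod 852)
753^16 ≡ 81^2 = 6561 ≡ 597 (mod 852)
753^32 ≡ 597^2 = 356409 ≡ 273 (mod 852)
753^63 = 753^32 × 753^16 × 753^8 × 753^4 × 753^2 × 753^1 ≡ 273 × 597 × 81 × 9 × 429 × 753 (mod 852).
Accumulate the product:
273 × 597 = 162981 ≡ 249
249 × 81 = 20169 ≡ 573
573 × 9 = 5157 ≡ 45
45 × 429 = 19305 ≡ 561
561 × 753 = 422433 ≡ 693

693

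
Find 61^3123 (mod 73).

46

Using repeated squaring:
3123 in binary is 110000110011, i.e. 3123 = 2048 + 1024 + 32 + 16 + 2 + 1.
61^1 ≡ 61 (mod 73)
61^2 ≡ 61^2 = 3721 ≡ 71 (mod 73)
61^4 ≡ 71^2 = 5041 ≡ 4 (mod 73)
61^8 ≡ 4^2 = 16 (mod 73)
61^16 ≡ 16^2 = 256 ≡ 37 (mod 73)
61^32 ≡ 37^2 = 1369 ≡ 55 (mod 73)
61^64 ≡ 55^2 = 3025 ≡ 32 (mod 73)
61^128 ≡ 32^2 = 1024 ≡ 2 (mod 73)
61^256 ≡ 2^2 = 4 (mod 73)
61^512 ≡ 4^2 = 16 (mod 73)
61^1024 ≡ 16^2 = 256 ≡ 37 (mod 73)
61^2048 ≡ 37^2 = 1369 ≡ 55 (mod 73)
61^3123 = 61^2048 · 61^1024 · 61^32 · 61^16 · 61^2 · 61^1 ≡ 55 · 37 · 55 · 37 · 71 · 61 (mod 73).
Accumulate the product:
55 · 37 = 2035 ≡ 64
64 · 55 = 3520 ≡ 16
16 · 37 = 592 ≡ 8
8 · 71 = 568 ≡ 57
57 · 61 = 3477 ≡ 46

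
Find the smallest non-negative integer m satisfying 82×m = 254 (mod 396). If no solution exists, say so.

gcd(82, 396) = 2, and 2 | 254, so solutions exist.
Divide through by 2: 41×m ≡ 127 (mod 198).
41⁻¹ ≡ 29 (mod 198).
m ≡ 29×127 ≡ 119 (mod 198).
The smallest non-negative solution is m = 119.

119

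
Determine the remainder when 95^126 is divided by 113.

15

By square-and-multiply:
95^1 ≡ 95 (mod 113)
95^2 ≡ 95^2 = 9025 ≡ 98 (mod 113)
95^4 ≡ 98^2 = 9604 ≡ 112 (mod 113)
95^8 ≡ 112^2 = 12544 ≡ 1 (mod 113)
95^16 ≡ 1^2 = 1 (mod 113)
95^32 ≡ 1^2 = 1 (mod 113)
95^64 ≡ 1^2 = 1 (mod 113)
95^126 = 95^64 · 95^32 · 95^16 · 95^8 · 95^4 · 95^2 ≡ 1 · 1 · 1 · 1 · 112 · 98 (mod 113).
Accumulate the product:
1 · 1 = 1
1 · 1 = 1
1 · 1 = 1
1 · 112 = 112
112 · 98 = 10976 ≡ 15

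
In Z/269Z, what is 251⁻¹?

254

269 = 1×251 + 18
251 = 13×18 + 17
18 = 1×17 + 1
17 = 17×1 + 0
gcd(251, 269) = 1, so the inverse exists.
Back-substitute for 1:
1 = 1×18 − 1×17
  = −1×251 + 14×18
  = 14×269 − 15×251
So 251⁻¹ ≡ −15 ≡ 254 (mod 269).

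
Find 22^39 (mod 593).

550

22^1 ≡ 22 (mod 593)
22^2 ≡ 22^2 = 484 (mod 593)
22^4 ≡ 484^2 = 234256 ≡ 21 (mod 593)
22^8 ≡ 21^2 = 441 (mod 593)
22^16 ≡ 441^2 = 194481 ≡ 570 (mod 593)
22^32 ≡ 570^2 = 324900 ≡ 529 (mod 593)
22^39 = 22^32 · 22^4 · 22^2 · 22^1 ≡ 529 · 21 · 484 · 22 (mod 593).
Accumulate the product:
529 · 21 = 11109 ≡ 435
435 · 484 = 210540 ≡ 25
25 · 22 = 550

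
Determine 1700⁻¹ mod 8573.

822

Apply the Euclidean algorithm and back-substitute:
8573 = 5*1700 + 73
1700 = 23*73 + 21
73 = 3*21 + 10
21 = 2*10 + 1
10 = 10*1 + 0
gcd(1700, 8573) = 1, so the inverse exists.
Back-substitute for 1:
1 = 1*21 − 2*10
  = −2*73 + 7*21
  = 7*1700 − 163*73
  = −163*8573 + 822*1700
So 1700⁻¹ ≡ 822 (mod 8573).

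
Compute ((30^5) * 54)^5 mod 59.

(30)^5 ≡ 24 (mod 59)
24 * 54 = 1296 ≡ 57 (mod 59)
(57)^5 ≡ 27 (mod 59)

27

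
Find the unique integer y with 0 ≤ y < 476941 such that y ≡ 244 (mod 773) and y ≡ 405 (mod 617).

71360

773⁻¹ mod 617: 773×265 ≡ 1 (mod 617), so 773⁻¹ ≡ 265.
y = 244 + 773×((405 − 244)×265 mod 617) = 244 + 773×92 = 71360.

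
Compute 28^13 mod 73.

Using repeated squaring:
28^1 ≡ 28 (mod 73)
28^2 ≡ 28^2 = 784 ≡ 54 (mod 73)
28^4 ≡ 54^2 = 2916 ≡ 69 (mod 73)
28^8 ≡ 69^2 = 4761 ≡ 16 (mod 73)
28^13 = 28^8 · 28^4 · 28^1 ≡ 16 · 69 · 28 (mod 73).
Accumulate the product:
16 · 69 = 1104 ≡ 9
9 · 28 = 252 ≡ 33

33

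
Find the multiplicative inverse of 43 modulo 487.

34

487 = 11*43 + 14
43 = 3*14 + 1
14 = 14*1 + 0
gcd(43, 487) = 1, so the inverse exists.
Bézout: 1 = −3*487 + 34*43.
So 43⁻¹ ≡ 34 (mod 487).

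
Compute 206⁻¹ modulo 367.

Apply the Euclidean algorithm and back-substitute:
367 = 1*206 + 161
206 = 1*161 + 45
161 = 3*45 + 26
45 = 1*26 + 19
26 = 1*19 + 7
19 = 2*7 + 5
7 = 1*5 + 2
5 = 2*2 + 1
2 = 2*1 + 0
gcd(206, 367) = 1, so the inverse exists.
Bézout: 1 = −87*367 + 155*206.
So 206⁻¹ ≡ 155 (mod 367).

155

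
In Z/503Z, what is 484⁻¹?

450

Apply the Euclidean algorithm and back-substitute:
503 = 1*484 + 19
484 = 25*19 + 9
19 = 2*9 + 1
9 = 9*1 + 0
gcd(484, 503) = 1, so the inverse exists.
Back-substitute for 1:
1 = 1*19 − 2*9
  = −2*484 + 51*19
  = 51*503 − 53*484
So 484⁻¹ ≡ −53 ≡ 450 (mod 503).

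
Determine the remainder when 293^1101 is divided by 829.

611

1101 in binary is 10001001101, i.e. 1101 = 1024 + 64 + 8 + 4 + 1.
293^1 ≡ 293 (mod 829)
293^2 ≡ 293^2 = 85849 ≡ 462 (mod 829)
293^4 ≡ 462^2 = 213444 ≡ 391 (mod 829)
293^8 ≡ 391^2 = 152881 ≡ 345 (mod 829)
293^16 ≡ 345^2 = 119025 ≡ 478 (mod 829)
293^32 ≡ 478^2 = 228484 ≡ 509 (mod 829)
293^64 ≡ 509^2 = 259081 ≡ 433 (mod 829)
293^128 ≡ 433^2 = 187489 ≡ 135 (mod 829)
293^256 ≡ 135^2 = 18225 ≡ 816 (mod 829)
293^512 ≡ 816^2 = 665856 ≡ 169 (mod 829)
293^1024 ≡ 169^2 = 28561 ≡ 375 (mod 829)
293^1101 = 293^1024 * 293^64 * 293^8 * 293^4 * 293^1 ≡ 375 * 433 * 345 * 391 * 293 (mod 829).
Accumulate the product:
375 * 433 = 162375 ≡ 720
720 * 345 = 248400 ≡ 529
529 * 391 = 206839 ≡ 418
418 * 293 = 122474 ≡ 611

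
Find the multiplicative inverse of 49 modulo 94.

71

94 = 1×49 + 45
49 = 1×45 + 4
45 = 11×4 + 1
4 = 4×1 + 0
gcd(49, 94) = 1, so the inverse exists.
Bézout: 1 = 12×94 − 23×49.
So 49⁻¹ ≡ −23 ≡ 71 (mod 94).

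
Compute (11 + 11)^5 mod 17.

11 + 11 = 22 ≡ 5 (mod 17)
(5)^5 ≡ 14 (mod 17)

14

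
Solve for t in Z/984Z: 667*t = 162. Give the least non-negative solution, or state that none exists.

gcd(667, 984) = 1, so a unique solution mod 984 exists.
667⁻¹ ≡ 835 (mod 984).
t ≡ 835*162 ≡ 462 (mod 984).

462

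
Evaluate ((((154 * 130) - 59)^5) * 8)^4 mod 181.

25

154 * 130 = 20020 ≡ 110 (mod 181)
110 - 59 = 51
(51)^5 ≡ 155 (mod 181)
155 * 8 = 1240 ≡ 154 (mod 181)
(154)^4 ≡ 25 (mod 181)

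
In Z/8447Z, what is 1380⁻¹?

Run the extended Euclidean algorithm:
8447 = 6×1380 + 167
1380 = 8×167 + 44
167 = 3×44 + 35
44 = 1×35 + 9
35 = 3×9 + 8
9 = 1×8 + 1
8 = 8×1 + 0
gcd(1380, 8447) = 1, so the inverse exists.
Back-substitute for 1:
1 = 1×9 − 1×8
  = −1×35 + 4×9
  = 4×44 − 5×35
  = −5×167 + 19×44
  = 19×1380 − 157×167
  = −157×8447 + 961×1380
So 1380⁻¹ ≡ 961 (mod 8447).

961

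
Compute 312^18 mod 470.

394

By square-and-multiply:
312^1 ≡ 312 (mod 470)
312^2 ≡ 312^2 = 97344 ≡ 54 (mod 470)
312^4 ≡ 54^2 = 2916 ≡ 96 (mod 470)
312^8 ≡ 96^2 = 9216 ≡ 286 (mod 470)
312^16 ≡ 286^2 = 81796 ≡ 16 (mod 470)
312^18 = 312^16 · 312^2 ≡ 16 · 54 (mod 470).
16 · 54 = 864 ≡ 394 (mod 470).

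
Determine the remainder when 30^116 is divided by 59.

1

116 in binary is 1110100, i.e. 116 = 64 + 32 + 16 + 4.
30^1 ≡ 30 (mod 59)
30^2 ≡ 30^2 = 900 ≡ 15 (mod 59)
30^4 ≡ 15^2 = 225 ≡ 48 (mod 59)
30^8 ≡ 48^2 = 2304 ≡ 3 (mod 59)
30^16 ≡ 3^2 = 9 (mod 59)
30^32 ≡ 9^2 = 81 ≡ 22 (mod 59)
30^64 ≡ 22^2 = 484 ≡ 12 (mod 59)
30^116 = 30^64 * 30^32 * 30^16 * 30^4 ≡ 12 * 22 * 9 * 48 (mod 59).
Accumulate the product:
12 * 22 = 264 ≡ 28
28 * 9 = 252 ≡ 16
16 * 48 = 768 ≡ 1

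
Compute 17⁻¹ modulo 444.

209

Run the extended Euclidean algorithm:
444 = 26·17 + 2
17 = 8·2 + 1
2 = 2·1 + 0
gcd(17, 444) = 1, so the inverse exists.
Back-substitute for 1:
1 = 1·17 − 8·2
  = −8·444 + 209·17
So 17⁻¹ ≡ 209 (mod 444).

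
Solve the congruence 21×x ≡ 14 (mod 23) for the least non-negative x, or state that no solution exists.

gcd(21, 23) = 1, so a unique solution mod 23 exists.
21⁻¹ ≡ 11 (mod 23).
x ≡ 11×14 ≡ 16 (mod 23).

16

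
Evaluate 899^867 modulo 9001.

471

Compute successive squares:
867 in binary is 1101100011, i.e. 867 = 512 + 256 + 64 + 32 + 2 + 1.
899^1 ≡ 899 (mod 9001)
899^2 ≡ 899^2 = 808201 ≡ 7112 (mod 9001)
899^4 ≡ 7112^2 = 50580544 ≡ 3925 (mod 9001)
899^8 ≡ 3925^2 = 15405625 ≡ 4914 (mod 9001)
899^16 ≡ 4914^2 = 24147396 ≡ 6714 (mod 9001)
899^32 ≡ 6714^2 = 45077796 ≡ 788 (mod 9001)
899^64 ≡ 788^2 = 620944 ≡ 8876 (mod 9001)
899^128 ≡ 8876^2 = 78783376 ≡ 6624 (mod 9001)
899^256 ≡ 6624^2 = 43877376 ≡ 6502 (mod 9001)
899^512 ≡ 6502^2 = 42276004 ≡ 7308 (mod 9001)
899^867 = 899^512 · 899^256 · 899^64 · 899^32 · 899^2 · 899^1 ≡ 7308 · 6502 · 8876 · 788 · 7112 · 899 (mod 9001).
Accumulate the product:
7308 · 6502 = 47516616 ≡ 337
337 · 8876 = 2991212 ≡ 2880
2880 · 788 = 2269440 ≡ 1188
1188 · 7112 = 8449056 ≡ 6118
6118 · 899 = 5500082 ≡ 471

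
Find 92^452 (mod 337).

173

Compute successive squares:
452 in binary is 111000100, i.e. 452 = 256 + 128 + 64 + 4.
92^1 ≡ 92 (mod 337)
92^2 ≡ 92^2 = 8464 ≡ 39 (mod 337)
92^4 ≡ 39^2 = 1521 ≡ 173 (mod 337)
92^8 ≡ 173^2 = 29929 ≡ 273 (mod 337)
92^16 ≡ 273^2 = 74529 ≡ 52 (mod 337)
92^32 ≡ 52^2 = 2704 ≡ 8 (mod 337)
92^64 ≡ 8^2 = 64 (mod 337)
92^128 ≡ 64^2 = 4096 ≡ 52 (mod 337)
92^256 ≡ 52^2 = 2704 ≡ 8 (mod 337)
92^452 = 92^256 × 92^128 × 92^64 × 92^4 ≡ 8 × 52 × 64 × 173 (mod 337).
Accumulate the product:
8 × 52 = 416 ≡ 79
79 × 64 = 5056 ≡ 1
1 × 173 = 173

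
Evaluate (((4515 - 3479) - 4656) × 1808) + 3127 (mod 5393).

5269

4515 - 3479 = 1036
1036 - 4656 = -3620 ≡ 1773 (mod 5393)
1773 × 1808 = 3205584 ≡ 2142 (mod 5393)
2142 + 3127 = 5269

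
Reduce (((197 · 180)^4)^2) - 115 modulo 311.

197 · 180 = 35460 ≡ 6 (mod 311)
(6)^4 ≡ 52 (mod 311)
(52)^2 ≡ 216 (mod 311)
216 - 115 = 101

101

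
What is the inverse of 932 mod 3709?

3514

Apply the Euclidean algorithm and back-substitute:
3709 = 3×932 + 913
932 = 1×913 + 19
913 = 48×19 + 1
19 = 19×1 + 0
gcd(932, 3709) = 1, so the inverse exists.
Back-substitute for 1:
1 = 1×913 − 48×19
  = −48×932 + 49×913
  = 49×3709 − 195×932
So 932⁻¹ ≡ −195 ≡ 3514 (mod 3709).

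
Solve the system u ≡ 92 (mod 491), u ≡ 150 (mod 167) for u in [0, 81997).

491⁻¹ mod 167: 491·50 ≡ 1 (mod 167), so 491⁻¹ ≡ 50.
u = 92 + 491·((150 − 92)·50 mod 167) = 92 + 491·61 = 30043.

30043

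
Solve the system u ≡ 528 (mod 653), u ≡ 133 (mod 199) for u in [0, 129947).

63216

653⁻¹ mod 199: 653×32 ≡ 1 (mod 199), so 653⁻¹ ≡ 32.
u = 528 + 653×((133 − 528)×32 mod 199) = 528 + 653×96 = 63216.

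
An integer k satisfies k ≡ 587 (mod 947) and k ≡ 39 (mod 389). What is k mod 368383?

947⁻¹ mod 389: 947×122 ≡ 1 (mod 389), so 947⁻¹ ≡ 122.
k = 587 + 947×((39 − 587)×122 mod 389) = 587 + 947×52 = 49831.

49831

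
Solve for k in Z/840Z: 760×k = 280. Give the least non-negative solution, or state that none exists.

gcd(760, 840) = 40, and 40 | 280, so solutions exist.
Divide through by 40: 19×k mod 21 = 7.
19⁻¹ ≡ 10 (mod 21).
k ≡ 10×7 ≡ 7 (mod 21).
The smallest non-negative solution is k = 7.

7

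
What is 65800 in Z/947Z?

457

65800 = 69×947 + 457, so 65800 ≡ 457 (mod 947).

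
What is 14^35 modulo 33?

Using repeated squaring:
14^1 ≡ 14 (mod 33)
14^2 ≡ 14^2 = 196 ≡ 31 (mod 33)
14^4 ≡ 31^2 = 961 ≡ 4 (mod 33)
14^8 ≡ 4^2 = 16 (mod 33)
14^16 ≡ 16^2 = 256 ≡ 25 (mod 33)
14^32 ≡ 25^2 = 625 ≡ 31 (mod 33)
14^35 = 14^32 × 14^2 × 14^1 ≡ 31 × 31 × 14 (mod 33).
Accumulate the product:
31 × 31 = 961 ≡ 4
4 × 14 = 56 ≡ 23

23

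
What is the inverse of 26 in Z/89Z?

Apply the Euclidean algorithm and back-substitute:
89 = 3*26 + 11
26 = 2*11 + 4
11 = 2*4 + 3
4 = 1*3 + 1
3 = 3*1 + 0
gcd(26, 89) = 1, so the inverse exists.
Back-substitute for 1:
1 = 1*4 − 1*3
  = −1*11 + 3*4
  = 3*26 − 7*11
  = −7*89 + 24*26
So 26⁻¹ ≡ 24 (mod 89).

24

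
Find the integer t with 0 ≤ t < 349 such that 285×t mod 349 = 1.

289

Run the extended Euclidean algorithm:
349 = 1·285 + 64
285 = 4·64 + 29
64 = 2·29 + 6
29 = 4·6 + 5
6 = 1·5 + 1
5 = 5·1 + 0
gcd(285, 349) = 1, so the inverse exists.
Back-substitute for 1:
1 = 1·6 − 1·5
  = −1·29 + 5·6
  = 5·64 − 11·29
  = −11·285 + 49·64
  = 49·349 − 60·285
So 285⁻¹ ≡ −60 ≡ 289 (mod 349).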